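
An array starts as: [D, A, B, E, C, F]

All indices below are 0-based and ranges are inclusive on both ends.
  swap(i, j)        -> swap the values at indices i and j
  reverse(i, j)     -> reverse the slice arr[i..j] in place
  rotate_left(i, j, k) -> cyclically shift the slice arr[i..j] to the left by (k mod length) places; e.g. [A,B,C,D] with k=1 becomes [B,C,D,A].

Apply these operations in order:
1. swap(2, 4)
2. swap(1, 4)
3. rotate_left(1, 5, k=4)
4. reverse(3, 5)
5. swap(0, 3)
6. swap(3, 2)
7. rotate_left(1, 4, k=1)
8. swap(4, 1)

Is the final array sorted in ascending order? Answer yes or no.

After 1 (swap(2, 4)): [D, A, C, E, B, F]
After 2 (swap(1, 4)): [D, B, C, E, A, F]
After 3 (rotate_left(1, 5, k=4)): [D, F, B, C, E, A]
After 4 (reverse(3, 5)): [D, F, B, A, E, C]
After 5 (swap(0, 3)): [A, F, B, D, E, C]
After 6 (swap(3, 2)): [A, F, D, B, E, C]
After 7 (rotate_left(1, 4, k=1)): [A, D, B, E, F, C]
After 8 (swap(4, 1)): [A, F, B, E, D, C]

Answer: no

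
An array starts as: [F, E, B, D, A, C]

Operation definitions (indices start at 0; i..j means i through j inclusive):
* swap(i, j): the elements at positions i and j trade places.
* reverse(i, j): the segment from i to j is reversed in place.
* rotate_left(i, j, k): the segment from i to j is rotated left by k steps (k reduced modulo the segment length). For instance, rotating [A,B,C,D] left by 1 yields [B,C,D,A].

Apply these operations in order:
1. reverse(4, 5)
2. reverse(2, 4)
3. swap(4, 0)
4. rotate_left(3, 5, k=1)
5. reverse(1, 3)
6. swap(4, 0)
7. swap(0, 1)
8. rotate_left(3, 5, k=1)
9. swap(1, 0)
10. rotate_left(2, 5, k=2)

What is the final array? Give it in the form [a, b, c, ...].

After 1 (reverse(4, 5)): [F, E, B, D, C, A]
After 2 (reverse(2, 4)): [F, E, C, D, B, A]
After 3 (swap(4, 0)): [B, E, C, D, F, A]
After 4 (rotate_left(3, 5, k=1)): [B, E, C, F, A, D]
After 5 (reverse(1, 3)): [B, F, C, E, A, D]
After 6 (swap(4, 0)): [A, F, C, E, B, D]
After 7 (swap(0, 1)): [F, A, C, E, B, D]
After 8 (rotate_left(3, 5, k=1)): [F, A, C, B, D, E]
After 9 (swap(1, 0)): [A, F, C, B, D, E]
After 10 (rotate_left(2, 5, k=2)): [A, F, D, E, C, B]

Answer: [A, F, D, E, C, B]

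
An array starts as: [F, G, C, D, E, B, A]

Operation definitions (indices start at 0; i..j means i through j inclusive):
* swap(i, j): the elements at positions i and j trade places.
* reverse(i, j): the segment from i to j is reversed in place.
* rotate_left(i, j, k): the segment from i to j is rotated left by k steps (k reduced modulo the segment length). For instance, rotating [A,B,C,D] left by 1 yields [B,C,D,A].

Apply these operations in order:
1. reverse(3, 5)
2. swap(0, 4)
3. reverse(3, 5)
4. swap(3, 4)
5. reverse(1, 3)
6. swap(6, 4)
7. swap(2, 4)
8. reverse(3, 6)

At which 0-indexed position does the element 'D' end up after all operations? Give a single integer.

After 1 (reverse(3, 5)): [F, G, C, B, E, D, A]
After 2 (swap(0, 4)): [E, G, C, B, F, D, A]
After 3 (reverse(3, 5)): [E, G, C, D, F, B, A]
After 4 (swap(3, 4)): [E, G, C, F, D, B, A]
After 5 (reverse(1, 3)): [E, F, C, G, D, B, A]
After 6 (swap(6, 4)): [E, F, C, G, A, B, D]
After 7 (swap(2, 4)): [E, F, A, G, C, B, D]
After 8 (reverse(3, 6)): [E, F, A, D, B, C, G]

Answer: 3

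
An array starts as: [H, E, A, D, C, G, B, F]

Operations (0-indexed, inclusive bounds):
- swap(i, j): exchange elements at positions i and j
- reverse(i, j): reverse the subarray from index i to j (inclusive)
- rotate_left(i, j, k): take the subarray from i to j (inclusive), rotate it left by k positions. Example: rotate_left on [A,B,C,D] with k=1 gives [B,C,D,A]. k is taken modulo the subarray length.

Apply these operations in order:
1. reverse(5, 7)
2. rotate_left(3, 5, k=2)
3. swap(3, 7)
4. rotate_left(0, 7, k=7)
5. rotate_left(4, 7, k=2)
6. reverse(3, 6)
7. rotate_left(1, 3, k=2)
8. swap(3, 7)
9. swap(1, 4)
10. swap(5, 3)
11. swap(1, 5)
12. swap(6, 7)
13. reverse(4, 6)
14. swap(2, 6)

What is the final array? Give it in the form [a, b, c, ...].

After 1 (reverse(5, 7)): [H, E, A, D, C, F, B, G]
After 2 (rotate_left(3, 5, k=2)): [H, E, A, F, D, C, B, G]
After 3 (swap(3, 7)): [H, E, A, G, D, C, B, F]
After 4 (rotate_left(0, 7, k=7)): [F, H, E, A, G, D, C, B]
After 5 (rotate_left(4, 7, k=2)): [F, H, E, A, C, B, G, D]
After 6 (reverse(3, 6)): [F, H, E, G, B, C, A, D]
After 7 (rotate_left(1, 3, k=2)): [F, G, H, E, B, C, A, D]
After 8 (swap(3, 7)): [F, G, H, D, B, C, A, E]
After 9 (swap(1, 4)): [F, B, H, D, G, C, A, E]
After 10 (swap(5, 3)): [F, B, H, C, G, D, A, E]
After 11 (swap(1, 5)): [F, D, H, C, G, B, A, E]
After 12 (swap(6, 7)): [F, D, H, C, G, B, E, A]
After 13 (reverse(4, 6)): [F, D, H, C, E, B, G, A]
After 14 (swap(2, 6)): [F, D, G, C, E, B, H, A]

Answer: [F, D, G, C, E, B, H, A]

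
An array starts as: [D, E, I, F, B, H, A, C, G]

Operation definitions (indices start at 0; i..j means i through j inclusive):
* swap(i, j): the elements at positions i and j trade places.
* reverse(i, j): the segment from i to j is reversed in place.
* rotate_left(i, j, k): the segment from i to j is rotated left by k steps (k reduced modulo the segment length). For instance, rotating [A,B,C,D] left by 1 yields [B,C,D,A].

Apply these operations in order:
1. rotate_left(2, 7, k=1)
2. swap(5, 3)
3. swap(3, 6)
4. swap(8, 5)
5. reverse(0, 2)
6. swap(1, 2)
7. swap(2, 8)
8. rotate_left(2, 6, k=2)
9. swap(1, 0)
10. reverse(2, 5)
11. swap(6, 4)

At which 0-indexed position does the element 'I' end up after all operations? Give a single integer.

After 1 (rotate_left(2, 7, k=1)): [D, E, F, B, H, A, C, I, G]
After 2 (swap(5, 3)): [D, E, F, A, H, B, C, I, G]
After 3 (swap(3, 6)): [D, E, F, C, H, B, A, I, G]
After 4 (swap(8, 5)): [D, E, F, C, H, G, A, I, B]
After 5 (reverse(0, 2)): [F, E, D, C, H, G, A, I, B]
After 6 (swap(1, 2)): [F, D, E, C, H, G, A, I, B]
After 7 (swap(2, 8)): [F, D, B, C, H, G, A, I, E]
After 8 (rotate_left(2, 6, k=2)): [F, D, H, G, A, B, C, I, E]
After 9 (swap(1, 0)): [D, F, H, G, A, B, C, I, E]
After 10 (reverse(2, 5)): [D, F, B, A, G, H, C, I, E]
After 11 (swap(6, 4)): [D, F, B, A, C, H, G, I, E]

Answer: 7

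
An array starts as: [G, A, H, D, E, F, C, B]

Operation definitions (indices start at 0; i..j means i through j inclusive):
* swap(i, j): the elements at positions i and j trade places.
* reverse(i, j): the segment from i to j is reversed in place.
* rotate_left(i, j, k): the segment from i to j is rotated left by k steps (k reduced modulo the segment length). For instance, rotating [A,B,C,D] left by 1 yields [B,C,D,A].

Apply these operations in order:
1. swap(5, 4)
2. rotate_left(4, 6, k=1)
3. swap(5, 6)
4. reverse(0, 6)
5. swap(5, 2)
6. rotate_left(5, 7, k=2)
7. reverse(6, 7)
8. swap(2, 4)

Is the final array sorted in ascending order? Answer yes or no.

After 1 (swap(5, 4)): [G, A, H, D, F, E, C, B]
After 2 (rotate_left(4, 6, k=1)): [G, A, H, D, E, C, F, B]
After 3 (swap(5, 6)): [G, A, H, D, E, F, C, B]
After 4 (reverse(0, 6)): [C, F, E, D, H, A, G, B]
After 5 (swap(5, 2)): [C, F, A, D, H, E, G, B]
After 6 (rotate_left(5, 7, k=2)): [C, F, A, D, H, B, E, G]
After 7 (reverse(6, 7)): [C, F, A, D, H, B, G, E]
After 8 (swap(2, 4)): [C, F, H, D, A, B, G, E]

Answer: no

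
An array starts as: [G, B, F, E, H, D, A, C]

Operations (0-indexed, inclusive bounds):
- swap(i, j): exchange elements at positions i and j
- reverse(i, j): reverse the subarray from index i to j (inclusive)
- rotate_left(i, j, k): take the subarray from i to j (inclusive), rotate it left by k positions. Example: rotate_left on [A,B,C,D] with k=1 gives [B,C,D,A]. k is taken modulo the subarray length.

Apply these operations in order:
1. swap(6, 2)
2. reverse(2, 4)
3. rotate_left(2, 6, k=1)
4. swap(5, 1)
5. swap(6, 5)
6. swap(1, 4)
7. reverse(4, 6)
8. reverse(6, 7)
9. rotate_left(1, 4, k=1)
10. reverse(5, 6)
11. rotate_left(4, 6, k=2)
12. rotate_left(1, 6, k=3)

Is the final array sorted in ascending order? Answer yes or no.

After 1 (swap(6, 2)): [G, B, A, E, H, D, F, C]
After 2 (reverse(2, 4)): [G, B, H, E, A, D, F, C]
After 3 (rotate_left(2, 6, k=1)): [G, B, E, A, D, F, H, C]
After 4 (swap(5, 1)): [G, F, E, A, D, B, H, C]
After 5 (swap(6, 5)): [G, F, E, A, D, H, B, C]
After 6 (swap(1, 4)): [G, D, E, A, F, H, B, C]
After 7 (reverse(4, 6)): [G, D, E, A, B, H, F, C]
After 8 (reverse(6, 7)): [G, D, E, A, B, H, C, F]
After 9 (rotate_left(1, 4, k=1)): [G, E, A, B, D, H, C, F]
After 10 (reverse(5, 6)): [G, E, A, B, D, C, H, F]
After 11 (rotate_left(4, 6, k=2)): [G, E, A, B, H, D, C, F]
After 12 (rotate_left(1, 6, k=3)): [G, H, D, C, E, A, B, F]

Answer: no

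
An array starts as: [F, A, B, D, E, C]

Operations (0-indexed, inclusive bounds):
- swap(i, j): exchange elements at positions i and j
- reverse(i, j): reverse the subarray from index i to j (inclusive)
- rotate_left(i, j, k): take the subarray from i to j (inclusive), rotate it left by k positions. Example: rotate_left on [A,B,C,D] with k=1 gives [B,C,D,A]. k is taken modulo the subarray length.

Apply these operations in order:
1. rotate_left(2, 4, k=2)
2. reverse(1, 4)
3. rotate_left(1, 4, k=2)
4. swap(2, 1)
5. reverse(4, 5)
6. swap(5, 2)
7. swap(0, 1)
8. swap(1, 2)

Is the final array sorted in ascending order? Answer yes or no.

After 1 (rotate_left(2, 4, k=2)): [F, A, E, B, D, C]
After 2 (reverse(1, 4)): [F, D, B, E, A, C]
After 3 (rotate_left(1, 4, k=2)): [F, E, A, D, B, C]
After 4 (swap(2, 1)): [F, A, E, D, B, C]
After 5 (reverse(4, 5)): [F, A, E, D, C, B]
After 6 (swap(5, 2)): [F, A, B, D, C, E]
After 7 (swap(0, 1)): [A, F, B, D, C, E]
After 8 (swap(1, 2)): [A, B, F, D, C, E]

Answer: no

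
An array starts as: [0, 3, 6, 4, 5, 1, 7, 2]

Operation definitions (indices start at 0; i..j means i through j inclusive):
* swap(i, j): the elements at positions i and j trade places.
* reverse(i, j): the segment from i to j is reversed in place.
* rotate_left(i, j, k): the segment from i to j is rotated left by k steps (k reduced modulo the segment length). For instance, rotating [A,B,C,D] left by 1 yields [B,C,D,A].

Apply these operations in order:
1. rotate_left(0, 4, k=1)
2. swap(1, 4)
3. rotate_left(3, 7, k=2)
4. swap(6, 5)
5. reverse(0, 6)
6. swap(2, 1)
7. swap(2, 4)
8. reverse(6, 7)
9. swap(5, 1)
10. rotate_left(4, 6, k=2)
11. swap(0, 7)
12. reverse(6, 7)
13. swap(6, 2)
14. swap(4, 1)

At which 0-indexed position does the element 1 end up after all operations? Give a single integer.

After 1 (rotate_left(0, 4, k=1)): [3, 6, 4, 5, 0, 1, 7, 2]
After 2 (swap(1, 4)): [3, 0, 4, 5, 6, 1, 7, 2]
After 3 (rotate_left(3, 7, k=2)): [3, 0, 4, 1, 7, 2, 5, 6]
After 4 (swap(6, 5)): [3, 0, 4, 1, 7, 5, 2, 6]
After 5 (reverse(0, 6)): [2, 5, 7, 1, 4, 0, 3, 6]
After 6 (swap(2, 1)): [2, 7, 5, 1, 4, 0, 3, 6]
After 7 (swap(2, 4)): [2, 7, 4, 1, 5, 0, 3, 6]
After 8 (reverse(6, 7)): [2, 7, 4, 1, 5, 0, 6, 3]
After 9 (swap(5, 1)): [2, 0, 4, 1, 5, 7, 6, 3]
After 10 (rotate_left(4, 6, k=2)): [2, 0, 4, 1, 6, 5, 7, 3]
After 11 (swap(0, 7)): [3, 0, 4, 1, 6, 5, 7, 2]
After 12 (reverse(6, 7)): [3, 0, 4, 1, 6, 5, 2, 7]
After 13 (swap(6, 2)): [3, 0, 2, 1, 6, 5, 4, 7]
After 14 (swap(4, 1)): [3, 6, 2, 1, 0, 5, 4, 7]

Answer: 3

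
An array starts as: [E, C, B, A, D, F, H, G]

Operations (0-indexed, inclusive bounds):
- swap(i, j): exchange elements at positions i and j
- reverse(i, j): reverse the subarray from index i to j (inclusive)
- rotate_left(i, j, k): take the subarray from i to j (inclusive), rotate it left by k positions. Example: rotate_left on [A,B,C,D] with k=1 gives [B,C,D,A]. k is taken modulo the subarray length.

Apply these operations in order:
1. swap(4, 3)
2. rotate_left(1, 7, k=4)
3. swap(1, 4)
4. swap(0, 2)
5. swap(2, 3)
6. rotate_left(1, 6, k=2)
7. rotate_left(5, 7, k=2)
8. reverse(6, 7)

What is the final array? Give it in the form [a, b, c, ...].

Answer: [H, E, F, B, D, A, G, C]

Derivation:
After 1 (swap(4, 3)): [E, C, B, D, A, F, H, G]
After 2 (rotate_left(1, 7, k=4)): [E, F, H, G, C, B, D, A]
After 3 (swap(1, 4)): [E, C, H, G, F, B, D, A]
After 4 (swap(0, 2)): [H, C, E, G, F, B, D, A]
After 5 (swap(2, 3)): [H, C, G, E, F, B, D, A]
After 6 (rotate_left(1, 6, k=2)): [H, E, F, B, D, C, G, A]
After 7 (rotate_left(5, 7, k=2)): [H, E, F, B, D, A, C, G]
After 8 (reverse(6, 7)): [H, E, F, B, D, A, G, C]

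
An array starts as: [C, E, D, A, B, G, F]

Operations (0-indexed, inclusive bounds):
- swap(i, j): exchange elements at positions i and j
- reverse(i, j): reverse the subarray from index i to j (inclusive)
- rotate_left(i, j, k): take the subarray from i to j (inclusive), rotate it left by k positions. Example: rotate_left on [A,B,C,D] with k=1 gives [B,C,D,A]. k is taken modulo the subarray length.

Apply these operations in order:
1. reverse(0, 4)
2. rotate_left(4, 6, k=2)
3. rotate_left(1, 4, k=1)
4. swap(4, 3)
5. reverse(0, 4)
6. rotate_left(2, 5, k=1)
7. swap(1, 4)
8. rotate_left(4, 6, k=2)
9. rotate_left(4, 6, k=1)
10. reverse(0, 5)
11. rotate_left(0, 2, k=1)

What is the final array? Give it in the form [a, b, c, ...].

Answer: [A, B, E, D, C, F, G]

Derivation:
After 1 (reverse(0, 4)): [B, A, D, E, C, G, F]
After 2 (rotate_left(4, 6, k=2)): [B, A, D, E, F, C, G]
After 3 (rotate_left(1, 4, k=1)): [B, D, E, F, A, C, G]
After 4 (swap(4, 3)): [B, D, E, A, F, C, G]
After 5 (reverse(0, 4)): [F, A, E, D, B, C, G]
After 6 (rotate_left(2, 5, k=1)): [F, A, D, B, C, E, G]
After 7 (swap(1, 4)): [F, C, D, B, A, E, G]
After 8 (rotate_left(4, 6, k=2)): [F, C, D, B, G, A, E]
After 9 (rotate_left(4, 6, k=1)): [F, C, D, B, A, E, G]
After 10 (reverse(0, 5)): [E, A, B, D, C, F, G]
After 11 (rotate_left(0, 2, k=1)): [A, B, E, D, C, F, G]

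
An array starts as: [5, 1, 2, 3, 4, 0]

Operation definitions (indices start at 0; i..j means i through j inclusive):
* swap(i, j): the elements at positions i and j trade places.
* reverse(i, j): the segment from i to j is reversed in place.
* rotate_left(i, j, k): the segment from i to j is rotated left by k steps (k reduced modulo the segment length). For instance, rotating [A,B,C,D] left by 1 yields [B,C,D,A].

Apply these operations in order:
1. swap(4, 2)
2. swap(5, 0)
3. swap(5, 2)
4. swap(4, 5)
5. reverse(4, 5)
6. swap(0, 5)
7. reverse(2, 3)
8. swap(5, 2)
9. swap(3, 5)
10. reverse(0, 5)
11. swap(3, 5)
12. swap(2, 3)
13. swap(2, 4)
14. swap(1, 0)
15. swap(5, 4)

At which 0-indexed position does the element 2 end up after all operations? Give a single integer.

After 1 (swap(4, 2)): [5, 1, 4, 3, 2, 0]
After 2 (swap(5, 0)): [0, 1, 4, 3, 2, 5]
After 3 (swap(5, 2)): [0, 1, 5, 3, 2, 4]
After 4 (swap(4, 5)): [0, 1, 5, 3, 4, 2]
After 5 (reverse(4, 5)): [0, 1, 5, 3, 2, 4]
After 6 (swap(0, 5)): [4, 1, 5, 3, 2, 0]
After 7 (reverse(2, 3)): [4, 1, 3, 5, 2, 0]
After 8 (swap(5, 2)): [4, 1, 0, 5, 2, 3]
After 9 (swap(3, 5)): [4, 1, 0, 3, 2, 5]
After 10 (reverse(0, 5)): [5, 2, 3, 0, 1, 4]
After 11 (swap(3, 5)): [5, 2, 3, 4, 1, 0]
After 12 (swap(2, 3)): [5, 2, 4, 3, 1, 0]
After 13 (swap(2, 4)): [5, 2, 1, 3, 4, 0]
After 14 (swap(1, 0)): [2, 5, 1, 3, 4, 0]
After 15 (swap(5, 4)): [2, 5, 1, 3, 0, 4]

Answer: 0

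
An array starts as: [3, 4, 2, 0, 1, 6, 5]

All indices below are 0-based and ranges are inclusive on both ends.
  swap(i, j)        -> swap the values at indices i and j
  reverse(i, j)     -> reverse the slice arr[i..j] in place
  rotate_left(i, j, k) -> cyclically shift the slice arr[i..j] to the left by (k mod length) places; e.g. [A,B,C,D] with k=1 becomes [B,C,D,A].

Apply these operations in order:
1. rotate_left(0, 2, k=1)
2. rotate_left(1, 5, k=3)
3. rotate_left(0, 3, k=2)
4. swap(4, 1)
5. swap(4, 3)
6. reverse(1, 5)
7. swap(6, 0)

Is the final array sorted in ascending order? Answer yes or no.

Answer: no

Derivation:
After 1 (rotate_left(0, 2, k=1)): [4, 2, 3, 0, 1, 6, 5]
After 2 (rotate_left(1, 5, k=3)): [4, 1, 6, 2, 3, 0, 5]
After 3 (rotate_left(0, 3, k=2)): [6, 2, 4, 1, 3, 0, 5]
After 4 (swap(4, 1)): [6, 3, 4, 1, 2, 0, 5]
After 5 (swap(4, 3)): [6, 3, 4, 2, 1, 0, 5]
After 6 (reverse(1, 5)): [6, 0, 1, 2, 4, 3, 5]
After 7 (swap(6, 0)): [5, 0, 1, 2, 4, 3, 6]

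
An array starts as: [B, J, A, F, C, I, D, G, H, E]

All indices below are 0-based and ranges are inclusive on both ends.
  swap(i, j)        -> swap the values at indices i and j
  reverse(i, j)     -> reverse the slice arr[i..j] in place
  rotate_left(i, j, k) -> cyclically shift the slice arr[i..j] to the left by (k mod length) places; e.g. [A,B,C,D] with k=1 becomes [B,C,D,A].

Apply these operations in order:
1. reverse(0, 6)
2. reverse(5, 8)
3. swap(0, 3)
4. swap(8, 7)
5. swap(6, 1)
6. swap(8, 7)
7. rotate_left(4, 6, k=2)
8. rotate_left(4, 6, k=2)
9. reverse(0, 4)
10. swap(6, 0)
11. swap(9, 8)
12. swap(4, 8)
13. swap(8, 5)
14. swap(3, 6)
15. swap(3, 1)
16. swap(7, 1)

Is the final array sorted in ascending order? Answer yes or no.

After 1 (reverse(0, 6)): [D, I, C, F, A, J, B, G, H, E]
After 2 (reverse(5, 8)): [D, I, C, F, A, H, G, B, J, E]
After 3 (swap(0, 3)): [F, I, C, D, A, H, G, B, J, E]
After 4 (swap(8, 7)): [F, I, C, D, A, H, G, J, B, E]
After 5 (swap(6, 1)): [F, G, C, D, A, H, I, J, B, E]
After 6 (swap(8, 7)): [F, G, C, D, A, H, I, B, J, E]
After 7 (rotate_left(4, 6, k=2)): [F, G, C, D, I, A, H, B, J, E]
After 8 (rotate_left(4, 6, k=2)): [F, G, C, D, H, I, A, B, J, E]
After 9 (reverse(0, 4)): [H, D, C, G, F, I, A, B, J, E]
After 10 (swap(6, 0)): [A, D, C, G, F, I, H, B, J, E]
After 11 (swap(9, 8)): [A, D, C, G, F, I, H, B, E, J]
After 12 (swap(4, 8)): [A, D, C, G, E, I, H, B, F, J]
After 13 (swap(8, 5)): [A, D, C, G, E, F, H, B, I, J]
After 14 (swap(3, 6)): [A, D, C, H, E, F, G, B, I, J]
After 15 (swap(3, 1)): [A, H, C, D, E, F, G, B, I, J]
After 16 (swap(7, 1)): [A, B, C, D, E, F, G, H, I, J]

Answer: yes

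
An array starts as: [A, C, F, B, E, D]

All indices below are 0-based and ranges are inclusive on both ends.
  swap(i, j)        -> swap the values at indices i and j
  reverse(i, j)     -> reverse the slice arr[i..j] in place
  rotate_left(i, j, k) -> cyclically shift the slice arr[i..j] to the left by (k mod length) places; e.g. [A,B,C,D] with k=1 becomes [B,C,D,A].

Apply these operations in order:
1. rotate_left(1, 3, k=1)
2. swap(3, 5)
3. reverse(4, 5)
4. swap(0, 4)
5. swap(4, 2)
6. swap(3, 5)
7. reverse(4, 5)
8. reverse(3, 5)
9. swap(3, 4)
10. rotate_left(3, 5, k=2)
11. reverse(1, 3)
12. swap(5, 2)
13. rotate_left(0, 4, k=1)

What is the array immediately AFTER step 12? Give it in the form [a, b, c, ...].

After 1 (rotate_left(1, 3, k=1)): [A, F, B, C, E, D]
After 2 (swap(3, 5)): [A, F, B, D, E, C]
After 3 (reverse(4, 5)): [A, F, B, D, C, E]
After 4 (swap(0, 4)): [C, F, B, D, A, E]
After 5 (swap(4, 2)): [C, F, A, D, B, E]
After 6 (swap(3, 5)): [C, F, A, E, B, D]
After 7 (reverse(4, 5)): [C, F, A, E, D, B]
After 8 (reverse(3, 5)): [C, F, A, B, D, E]
After 9 (swap(3, 4)): [C, F, A, D, B, E]
After 10 (rotate_left(3, 5, k=2)): [C, F, A, E, D, B]
After 11 (reverse(1, 3)): [C, E, A, F, D, B]
After 12 (swap(5, 2)): [C, E, B, F, D, A]

Answer: [C, E, B, F, D, A]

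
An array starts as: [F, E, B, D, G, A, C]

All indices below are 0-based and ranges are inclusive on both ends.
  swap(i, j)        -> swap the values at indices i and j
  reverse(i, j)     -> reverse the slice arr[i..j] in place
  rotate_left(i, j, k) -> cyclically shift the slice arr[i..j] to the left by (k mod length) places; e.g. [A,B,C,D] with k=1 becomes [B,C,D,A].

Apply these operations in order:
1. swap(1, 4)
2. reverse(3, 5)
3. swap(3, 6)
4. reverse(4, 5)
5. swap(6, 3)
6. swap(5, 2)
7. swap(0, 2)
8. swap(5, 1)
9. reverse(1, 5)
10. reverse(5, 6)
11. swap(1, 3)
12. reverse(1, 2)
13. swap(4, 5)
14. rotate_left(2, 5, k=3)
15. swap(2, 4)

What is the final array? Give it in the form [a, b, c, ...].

Answer: [E, D, G, A, F, C, B]

Derivation:
After 1 (swap(1, 4)): [F, G, B, D, E, A, C]
After 2 (reverse(3, 5)): [F, G, B, A, E, D, C]
After 3 (swap(3, 6)): [F, G, B, C, E, D, A]
After 4 (reverse(4, 5)): [F, G, B, C, D, E, A]
After 5 (swap(6, 3)): [F, G, B, A, D, E, C]
After 6 (swap(5, 2)): [F, G, E, A, D, B, C]
After 7 (swap(0, 2)): [E, G, F, A, D, B, C]
After 8 (swap(5, 1)): [E, B, F, A, D, G, C]
After 9 (reverse(1, 5)): [E, G, D, A, F, B, C]
After 10 (reverse(5, 6)): [E, G, D, A, F, C, B]
After 11 (swap(1, 3)): [E, A, D, G, F, C, B]
After 12 (reverse(1, 2)): [E, D, A, G, F, C, B]
After 13 (swap(4, 5)): [E, D, A, G, C, F, B]
After 14 (rotate_left(2, 5, k=3)): [E, D, F, A, G, C, B]
After 15 (swap(2, 4)): [E, D, G, A, F, C, B]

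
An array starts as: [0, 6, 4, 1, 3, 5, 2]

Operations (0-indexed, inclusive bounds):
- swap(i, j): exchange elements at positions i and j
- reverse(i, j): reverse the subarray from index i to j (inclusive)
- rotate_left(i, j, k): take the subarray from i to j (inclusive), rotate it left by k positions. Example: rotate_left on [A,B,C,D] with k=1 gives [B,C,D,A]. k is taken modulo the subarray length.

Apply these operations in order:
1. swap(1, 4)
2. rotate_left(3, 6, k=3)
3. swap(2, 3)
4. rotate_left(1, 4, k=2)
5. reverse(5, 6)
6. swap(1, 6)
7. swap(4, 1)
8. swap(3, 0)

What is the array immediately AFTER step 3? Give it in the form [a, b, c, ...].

Answer: [0, 3, 2, 4, 1, 6, 5]

Derivation:
After 1 (swap(1, 4)): [0, 3, 4, 1, 6, 5, 2]
After 2 (rotate_left(3, 6, k=3)): [0, 3, 4, 2, 1, 6, 5]
After 3 (swap(2, 3)): [0, 3, 2, 4, 1, 6, 5]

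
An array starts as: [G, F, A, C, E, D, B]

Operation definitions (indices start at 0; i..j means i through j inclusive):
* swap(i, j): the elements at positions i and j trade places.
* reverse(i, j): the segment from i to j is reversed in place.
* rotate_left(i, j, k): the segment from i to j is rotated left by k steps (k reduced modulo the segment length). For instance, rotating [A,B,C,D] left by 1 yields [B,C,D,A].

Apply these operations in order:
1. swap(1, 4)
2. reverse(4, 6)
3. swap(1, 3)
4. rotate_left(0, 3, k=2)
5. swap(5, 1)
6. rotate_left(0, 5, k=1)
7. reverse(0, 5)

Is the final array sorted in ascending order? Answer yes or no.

Answer: no

Derivation:
After 1 (swap(1, 4)): [G, E, A, C, F, D, B]
After 2 (reverse(4, 6)): [G, E, A, C, B, D, F]
After 3 (swap(1, 3)): [G, C, A, E, B, D, F]
After 4 (rotate_left(0, 3, k=2)): [A, E, G, C, B, D, F]
After 5 (swap(5, 1)): [A, D, G, C, B, E, F]
After 6 (rotate_left(0, 5, k=1)): [D, G, C, B, E, A, F]
After 7 (reverse(0, 5)): [A, E, B, C, G, D, F]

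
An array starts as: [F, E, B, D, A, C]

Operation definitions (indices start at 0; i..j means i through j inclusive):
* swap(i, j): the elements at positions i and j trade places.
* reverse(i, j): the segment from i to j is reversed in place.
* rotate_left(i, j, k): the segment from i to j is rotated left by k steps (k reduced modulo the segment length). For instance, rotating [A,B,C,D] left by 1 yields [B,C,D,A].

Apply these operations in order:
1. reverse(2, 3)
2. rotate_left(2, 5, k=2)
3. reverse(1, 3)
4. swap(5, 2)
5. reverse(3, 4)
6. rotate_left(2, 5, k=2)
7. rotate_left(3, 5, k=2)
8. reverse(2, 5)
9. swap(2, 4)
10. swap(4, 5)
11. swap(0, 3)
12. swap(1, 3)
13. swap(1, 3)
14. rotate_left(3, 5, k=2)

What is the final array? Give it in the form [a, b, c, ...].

Answer: [A, C, D, B, F, E]

Derivation:
After 1 (reverse(2, 3)): [F, E, D, B, A, C]
After 2 (rotate_left(2, 5, k=2)): [F, E, A, C, D, B]
After 3 (reverse(1, 3)): [F, C, A, E, D, B]
After 4 (swap(5, 2)): [F, C, B, E, D, A]
After 5 (reverse(3, 4)): [F, C, B, D, E, A]
After 6 (rotate_left(2, 5, k=2)): [F, C, E, A, B, D]
After 7 (rotate_left(3, 5, k=2)): [F, C, E, D, A, B]
After 8 (reverse(2, 5)): [F, C, B, A, D, E]
After 9 (swap(2, 4)): [F, C, D, A, B, E]
After 10 (swap(4, 5)): [F, C, D, A, E, B]
After 11 (swap(0, 3)): [A, C, D, F, E, B]
After 12 (swap(1, 3)): [A, F, D, C, E, B]
After 13 (swap(1, 3)): [A, C, D, F, E, B]
After 14 (rotate_left(3, 5, k=2)): [A, C, D, B, F, E]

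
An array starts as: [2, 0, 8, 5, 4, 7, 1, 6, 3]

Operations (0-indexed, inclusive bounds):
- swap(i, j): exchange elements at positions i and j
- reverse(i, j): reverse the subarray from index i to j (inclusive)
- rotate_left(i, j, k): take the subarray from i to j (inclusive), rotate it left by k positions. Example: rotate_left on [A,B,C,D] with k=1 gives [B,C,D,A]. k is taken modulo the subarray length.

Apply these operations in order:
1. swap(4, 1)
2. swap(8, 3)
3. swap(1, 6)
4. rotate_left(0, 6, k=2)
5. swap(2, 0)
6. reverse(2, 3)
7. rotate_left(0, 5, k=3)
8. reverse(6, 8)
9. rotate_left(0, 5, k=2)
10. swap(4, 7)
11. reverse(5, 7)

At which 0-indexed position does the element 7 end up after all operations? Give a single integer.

Answer: 3

Derivation:
After 1 (swap(4, 1)): [2, 4, 8, 5, 0, 7, 1, 6, 3]
After 2 (swap(8, 3)): [2, 4, 8, 3, 0, 7, 1, 6, 5]
After 3 (swap(1, 6)): [2, 1, 8, 3, 0, 7, 4, 6, 5]
After 4 (rotate_left(0, 6, k=2)): [8, 3, 0, 7, 4, 2, 1, 6, 5]
After 5 (swap(2, 0)): [0, 3, 8, 7, 4, 2, 1, 6, 5]
After 6 (reverse(2, 3)): [0, 3, 7, 8, 4, 2, 1, 6, 5]
After 7 (rotate_left(0, 5, k=3)): [8, 4, 2, 0, 3, 7, 1, 6, 5]
After 8 (reverse(6, 8)): [8, 4, 2, 0, 3, 7, 5, 6, 1]
After 9 (rotate_left(0, 5, k=2)): [2, 0, 3, 7, 8, 4, 5, 6, 1]
After 10 (swap(4, 7)): [2, 0, 3, 7, 6, 4, 5, 8, 1]
After 11 (reverse(5, 7)): [2, 0, 3, 7, 6, 8, 5, 4, 1]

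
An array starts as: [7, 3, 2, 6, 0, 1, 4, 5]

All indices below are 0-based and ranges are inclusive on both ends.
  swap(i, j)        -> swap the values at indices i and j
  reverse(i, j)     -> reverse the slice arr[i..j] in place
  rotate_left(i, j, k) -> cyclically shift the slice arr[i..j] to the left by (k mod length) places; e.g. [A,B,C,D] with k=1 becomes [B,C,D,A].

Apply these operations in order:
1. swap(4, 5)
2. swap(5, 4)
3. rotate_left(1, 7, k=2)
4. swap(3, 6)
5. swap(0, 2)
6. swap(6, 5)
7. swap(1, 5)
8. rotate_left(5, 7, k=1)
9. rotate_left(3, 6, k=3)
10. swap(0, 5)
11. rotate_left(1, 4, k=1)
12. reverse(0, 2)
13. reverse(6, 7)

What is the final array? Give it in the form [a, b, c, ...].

After 1 (swap(4, 5)): [7, 3, 2, 6, 1, 0, 4, 5]
After 2 (swap(5, 4)): [7, 3, 2, 6, 0, 1, 4, 5]
After 3 (rotate_left(1, 7, k=2)): [7, 6, 0, 1, 4, 5, 3, 2]
After 4 (swap(3, 6)): [7, 6, 0, 3, 4, 5, 1, 2]
After 5 (swap(0, 2)): [0, 6, 7, 3, 4, 5, 1, 2]
After 6 (swap(6, 5)): [0, 6, 7, 3, 4, 1, 5, 2]
After 7 (swap(1, 5)): [0, 1, 7, 3, 4, 6, 5, 2]
After 8 (rotate_left(5, 7, k=1)): [0, 1, 7, 3, 4, 5, 2, 6]
After 9 (rotate_left(3, 6, k=3)): [0, 1, 7, 2, 3, 4, 5, 6]
After 10 (swap(0, 5)): [4, 1, 7, 2, 3, 0, 5, 6]
After 11 (rotate_left(1, 4, k=1)): [4, 7, 2, 3, 1, 0, 5, 6]
After 12 (reverse(0, 2)): [2, 7, 4, 3, 1, 0, 5, 6]
After 13 (reverse(6, 7)): [2, 7, 4, 3, 1, 0, 6, 5]

Answer: [2, 7, 4, 3, 1, 0, 6, 5]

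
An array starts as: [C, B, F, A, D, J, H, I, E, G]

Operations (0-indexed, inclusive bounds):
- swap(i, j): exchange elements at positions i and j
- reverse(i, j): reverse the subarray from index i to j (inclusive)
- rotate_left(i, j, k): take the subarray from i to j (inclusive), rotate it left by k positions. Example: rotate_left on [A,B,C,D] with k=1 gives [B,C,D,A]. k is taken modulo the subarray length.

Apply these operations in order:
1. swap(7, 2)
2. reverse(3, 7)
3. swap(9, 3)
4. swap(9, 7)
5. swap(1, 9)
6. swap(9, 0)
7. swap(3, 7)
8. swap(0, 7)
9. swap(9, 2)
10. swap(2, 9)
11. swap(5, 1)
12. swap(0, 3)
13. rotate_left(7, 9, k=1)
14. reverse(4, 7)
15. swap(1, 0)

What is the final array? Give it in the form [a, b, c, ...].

Answer: [J, F, I, G, E, D, A, H, C, B]

Derivation:
After 1 (swap(7, 2)): [C, B, I, A, D, J, H, F, E, G]
After 2 (reverse(3, 7)): [C, B, I, F, H, J, D, A, E, G]
After 3 (swap(9, 3)): [C, B, I, G, H, J, D, A, E, F]
After 4 (swap(9, 7)): [C, B, I, G, H, J, D, F, E, A]
After 5 (swap(1, 9)): [C, A, I, G, H, J, D, F, E, B]
After 6 (swap(9, 0)): [B, A, I, G, H, J, D, F, E, C]
After 7 (swap(3, 7)): [B, A, I, F, H, J, D, G, E, C]
After 8 (swap(0, 7)): [G, A, I, F, H, J, D, B, E, C]
After 9 (swap(9, 2)): [G, A, C, F, H, J, D, B, E, I]
After 10 (swap(2, 9)): [G, A, I, F, H, J, D, B, E, C]
After 11 (swap(5, 1)): [G, J, I, F, H, A, D, B, E, C]
After 12 (swap(0, 3)): [F, J, I, G, H, A, D, B, E, C]
After 13 (rotate_left(7, 9, k=1)): [F, J, I, G, H, A, D, E, C, B]
After 14 (reverse(4, 7)): [F, J, I, G, E, D, A, H, C, B]
After 15 (swap(1, 0)): [J, F, I, G, E, D, A, H, C, B]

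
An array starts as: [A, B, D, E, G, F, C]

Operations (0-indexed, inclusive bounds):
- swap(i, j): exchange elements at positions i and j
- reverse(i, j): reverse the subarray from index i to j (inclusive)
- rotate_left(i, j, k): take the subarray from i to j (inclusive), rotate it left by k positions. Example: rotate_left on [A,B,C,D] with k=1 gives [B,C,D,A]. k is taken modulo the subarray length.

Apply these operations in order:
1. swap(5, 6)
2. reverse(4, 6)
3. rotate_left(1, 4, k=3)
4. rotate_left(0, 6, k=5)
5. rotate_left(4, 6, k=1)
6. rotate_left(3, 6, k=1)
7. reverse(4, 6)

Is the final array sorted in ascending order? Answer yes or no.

Answer: no

Derivation:
After 1 (swap(5, 6)): [A, B, D, E, G, C, F]
After 2 (reverse(4, 6)): [A, B, D, E, F, C, G]
After 3 (rotate_left(1, 4, k=3)): [A, F, B, D, E, C, G]
After 4 (rotate_left(0, 6, k=5)): [C, G, A, F, B, D, E]
After 5 (rotate_left(4, 6, k=1)): [C, G, A, F, D, E, B]
After 6 (rotate_left(3, 6, k=1)): [C, G, A, D, E, B, F]
After 7 (reverse(4, 6)): [C, G, A, D, F, B, E]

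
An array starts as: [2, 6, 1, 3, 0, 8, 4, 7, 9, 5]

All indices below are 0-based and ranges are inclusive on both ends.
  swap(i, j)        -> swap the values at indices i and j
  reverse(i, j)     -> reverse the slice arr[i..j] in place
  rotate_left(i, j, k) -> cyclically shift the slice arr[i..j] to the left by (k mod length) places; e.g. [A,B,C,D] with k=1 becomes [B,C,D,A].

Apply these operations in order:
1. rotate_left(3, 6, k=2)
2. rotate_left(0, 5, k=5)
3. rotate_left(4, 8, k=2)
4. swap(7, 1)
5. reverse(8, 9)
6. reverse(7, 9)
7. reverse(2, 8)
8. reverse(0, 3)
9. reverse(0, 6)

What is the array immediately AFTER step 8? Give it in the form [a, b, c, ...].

Answer: [4, 5, 8, 3, 9, 7, 0, 1, 6, 2]

Derivation:
After 1 (rotate_left(3, 6, k=2)): [2, 6, 1, 8, 4, 3, 0, 7, 9, 5]
After 2 (rotate_left(0, 5, k=5)): [3, 2, 6, 1, 8, 4, 0, 7, 9, 5]
After 3 (rotate_left(4, 8, k=2)): [3, 2, 6, 1, 0, 7, 9, 8, 4, 5]
After 4 (swap(7, 1)): [3, 8, 6, 1, 0, 7, 9, 2, 4, 5]
After 5 (reverse(8, 9)): [3, 8, 6, 1, 0, 7, 9, 2, 5, 4]
After 6 (reverse(7, 9)): [3, 8, 6, 1, 0, 7, 9, 4, 5, 2]
After 7 (reverse(2, 8)): [3, 8, 5, 4, 9, 7, 0, 1, 6, 2]
After 8 (reverse(0, 3)): [4, 5, 8, 3, 9, 7, 0, 1, 6, 2]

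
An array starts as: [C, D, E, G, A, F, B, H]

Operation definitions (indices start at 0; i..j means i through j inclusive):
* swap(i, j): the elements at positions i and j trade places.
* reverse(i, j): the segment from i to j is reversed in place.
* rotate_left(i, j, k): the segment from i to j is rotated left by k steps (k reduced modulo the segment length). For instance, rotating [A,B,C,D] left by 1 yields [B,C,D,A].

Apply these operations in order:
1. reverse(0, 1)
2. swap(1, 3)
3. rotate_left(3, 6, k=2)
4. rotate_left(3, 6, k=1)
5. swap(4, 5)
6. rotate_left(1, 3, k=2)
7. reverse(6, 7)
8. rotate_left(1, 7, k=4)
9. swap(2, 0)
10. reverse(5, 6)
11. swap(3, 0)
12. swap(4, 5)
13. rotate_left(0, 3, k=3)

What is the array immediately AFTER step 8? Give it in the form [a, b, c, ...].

After 1 (reverse(0, 1)): [D, C, E, G, A, F, B, H]
After 2 (swap(1, 3)): [D, G, E, C, A, F, B, H]
After 3 (rotate_left(3, 6, k=2)): [D, G, E, F, B, C, A, H]
After 4 (rotate_left(3, 6, k=1)): [D, G, E, B, C, A, F, H]
After 5 (swap(4, 5)): [D, G, E, B, A, C, F, H]
After 6 (rotate_left(1, 3, k=2)): [D, B, G, E, A, C, F, H]
After 7 (reverse(6, 7)): [D, B, G, E, A, C, H, F]
After 8 (rotate_left(1, 7, k=4)): [D, C, H, F, B, G, E, A]

Answer: [D, C, H, F, B, G, E, A]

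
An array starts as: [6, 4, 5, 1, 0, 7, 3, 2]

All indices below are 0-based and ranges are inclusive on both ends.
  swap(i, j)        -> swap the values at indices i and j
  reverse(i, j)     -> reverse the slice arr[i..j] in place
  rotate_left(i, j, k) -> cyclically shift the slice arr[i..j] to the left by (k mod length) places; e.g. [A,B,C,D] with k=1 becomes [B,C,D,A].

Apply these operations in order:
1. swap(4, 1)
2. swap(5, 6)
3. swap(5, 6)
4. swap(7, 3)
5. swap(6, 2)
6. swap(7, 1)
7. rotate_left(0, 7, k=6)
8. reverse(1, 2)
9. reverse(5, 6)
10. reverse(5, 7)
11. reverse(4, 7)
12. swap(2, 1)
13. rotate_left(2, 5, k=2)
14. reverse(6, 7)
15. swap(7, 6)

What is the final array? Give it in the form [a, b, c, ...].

After 1 (swap(4, 1)): [6, 0, 5, 1, 4, 7, 3, 2]
After 2 (swap(5, 6)): [6, 0, 5, 1, 4, 3, 7, 2]
After 3 (swap(5, 6)): [6, 0, 5, 1, 4, 7, 3, 2]
After 4 (swap(7, 3)): [6, 0, 5, 2, 4, 7, 3, 1]
After 5 (swap(6, 2)): [6, 0, 3, 2, 4, 7, 5, 1]
After 6 (swap(7, 1)): [6, 1, 3, 2, 4, 7, 5, 0]
After 7 (rotate_left(0, 7, k=6)): [5, 0, 6, 1, 3, 2, 4, 7]
After 8 (reverse(1, 2)): [5, 6, 0, 1, 3, 2, 4, 7]
After 9 (reverse(5, 6)): [5, 6, 0, 1, 3, 4, 2, 7]
After 10 (reverse(5, 7)): [5, 6, 0, 1, 3, 7, 2, 4]
After 11 (reverse(4, 7)): [5, 6, 0, 1, 4, 2, 7, 3]
After 12 (swap(2, 1)): [5, 0, 6, 1, 4, 2, 7, 3]
After 13 (rotate_left(2, 5, k=2)): [5, 0, 4, 2, 6, 1, 7, 3]
After 14 (reverse(6, 7)): [5, 0, 4, 2, 6, 1, 3, 7]
After 15 (swap(7, 6)): [5, 0, 4, 2, 6, 1, 7, 3]

Answer: [5, 0, 4, 2, 6, 1, 7, 3]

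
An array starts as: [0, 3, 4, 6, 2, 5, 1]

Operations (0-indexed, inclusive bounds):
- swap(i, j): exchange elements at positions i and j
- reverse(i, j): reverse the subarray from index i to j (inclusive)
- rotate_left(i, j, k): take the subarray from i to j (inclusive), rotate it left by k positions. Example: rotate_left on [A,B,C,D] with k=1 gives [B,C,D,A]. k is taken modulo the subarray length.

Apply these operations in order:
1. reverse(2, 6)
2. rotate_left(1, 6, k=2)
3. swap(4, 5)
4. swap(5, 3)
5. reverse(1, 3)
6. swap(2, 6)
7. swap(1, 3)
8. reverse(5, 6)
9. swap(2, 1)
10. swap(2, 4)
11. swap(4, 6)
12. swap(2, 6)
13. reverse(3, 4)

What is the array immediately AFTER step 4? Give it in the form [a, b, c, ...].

After 1 (reverse(2, 6)): [0, 3, 1, 5, 2, 6, 4]
After 2 (rotate_left(1, 6, k=2)): [0, 5, 2, 6, 4, 3, 1]
After 3 (swap(4, 5)): [0, 5, 2, 6, 3, 4, 1]
After 4 (swap(5, 3)): [0, 5, 2, 4, 3, 6, 1]

Answer: [0, 5, 2, 4, 3, 6, 1]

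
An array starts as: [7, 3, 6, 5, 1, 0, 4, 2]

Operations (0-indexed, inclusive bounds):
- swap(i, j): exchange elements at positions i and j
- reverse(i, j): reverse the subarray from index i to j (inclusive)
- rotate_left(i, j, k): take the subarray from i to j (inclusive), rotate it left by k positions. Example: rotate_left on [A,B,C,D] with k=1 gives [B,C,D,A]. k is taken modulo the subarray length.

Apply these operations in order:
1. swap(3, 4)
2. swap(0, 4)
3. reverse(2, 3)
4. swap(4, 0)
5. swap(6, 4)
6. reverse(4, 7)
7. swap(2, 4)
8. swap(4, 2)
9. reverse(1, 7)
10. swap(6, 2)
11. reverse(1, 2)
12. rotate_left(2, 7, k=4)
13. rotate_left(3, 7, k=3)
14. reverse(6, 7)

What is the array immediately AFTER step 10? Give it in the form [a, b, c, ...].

After 1 (swap(3, 4)): [7, 3, 6, 1, 5, 0, 4, 2]
After 2 (swap(0, 4)): [5, 3, 6, 1, 7, 0, 4, 2]
After 3 (reverse(2, 3)): [5, 3, 1, 6, 7, 0, 4, 2]
After 4 (swap(4, 0)): [7, 3, 1, 6, 5, 0, 4, 2]
After 5 (swap(6, 4)): [7, 3, 1, 6, 4, 0, 5, 2]
After 6 (reverse(4, 7)): [7, 3, 1, 6, 2, 5, 0, 4]
After 7 (swap(2, 4)): [7, 3, 2, 6, 1, 5, 0, 4]
After 8 (swap(4, 2)): [7, 3, 1, 6, 2, 5, 0, 4]
After 9 (reverse(1, 7)): [7, 4, 0, 5, 2, 6, 1, 3]
After 10 (swap(6, 2)): [7, 4, 1, 5, 2, 6, 0, 3]

Answer: [7, 4, 1, 5, 2, 6, 0, 3]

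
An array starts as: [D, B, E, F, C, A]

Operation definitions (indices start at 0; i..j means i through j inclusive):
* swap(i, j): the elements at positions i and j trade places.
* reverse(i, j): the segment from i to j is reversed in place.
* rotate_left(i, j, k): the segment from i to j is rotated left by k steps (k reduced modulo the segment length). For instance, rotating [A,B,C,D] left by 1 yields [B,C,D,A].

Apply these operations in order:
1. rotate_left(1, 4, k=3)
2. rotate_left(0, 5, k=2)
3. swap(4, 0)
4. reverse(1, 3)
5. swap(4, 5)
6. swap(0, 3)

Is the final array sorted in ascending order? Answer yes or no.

Answer: no

Derivation:
After 1 (rotate_left(1, 4, k=3)): [D, C, B, E, F, A]
After 2 (rotate_left(0, 5, k=2)): [B, E, F, A, D, C]
After 3 (swap(4, 0)): [D, E, F, A, B, C]
After 4 (reverse(1, 3)): [D, A, F, E, B, C]
After 5 (swap(4, 5)): [D, A, F, E, C, B]
After 6 (swap(0, 3)): [E, A, F, D, C, B]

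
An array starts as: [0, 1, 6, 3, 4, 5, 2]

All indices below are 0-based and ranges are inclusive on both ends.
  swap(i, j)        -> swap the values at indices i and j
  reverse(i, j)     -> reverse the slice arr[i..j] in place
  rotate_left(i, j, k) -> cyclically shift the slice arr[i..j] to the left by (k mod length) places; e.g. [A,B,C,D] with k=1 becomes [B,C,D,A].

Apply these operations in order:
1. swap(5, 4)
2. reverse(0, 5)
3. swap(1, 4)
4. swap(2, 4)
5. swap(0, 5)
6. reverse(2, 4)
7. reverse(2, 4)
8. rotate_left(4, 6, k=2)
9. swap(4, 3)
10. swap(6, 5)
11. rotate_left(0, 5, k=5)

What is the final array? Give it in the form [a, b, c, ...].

Answer: [4, 0, 1, 5, 2, 6, 3]

Derivation:
After 1 (swap(5, 4)): [0, 1, 6, 3, 5, 4, 2]
After 2 (reverse(0, 5)): [4, 5, 3, 6, 1, 0, 2]
After 3 (swap(1, 4)): [4, 1, 3, 6, 5, 0, 2]
After 4 (swap(2, 4)): [4, 1, 5, 6, 3, 0, 2]
After 5 (swap(0, 5)): [0, 1, 5, 6, 3, 4, 2]
After 6 (reverse(2, 4)): [0, 1, 3, 6, 5, 4, 2]
After 7 (reverse(2, 4)): [0, 1, 5, 6, 3, 4, 2]
After 8 (rotate_left(4, 6, k=2)): [0, 1, 5, 6, 2, 3, 4]
After 9 (swap(4, 3)): [0, 1, 5, 2, 6, 3, 4]
After 10 (swap(6, 5)): [0, 1, 5, 2, 6, 4, 3]
After 11 (rotate_left(0, 5, k=5)): [4, 0, 1, 5, 2, 6, 3]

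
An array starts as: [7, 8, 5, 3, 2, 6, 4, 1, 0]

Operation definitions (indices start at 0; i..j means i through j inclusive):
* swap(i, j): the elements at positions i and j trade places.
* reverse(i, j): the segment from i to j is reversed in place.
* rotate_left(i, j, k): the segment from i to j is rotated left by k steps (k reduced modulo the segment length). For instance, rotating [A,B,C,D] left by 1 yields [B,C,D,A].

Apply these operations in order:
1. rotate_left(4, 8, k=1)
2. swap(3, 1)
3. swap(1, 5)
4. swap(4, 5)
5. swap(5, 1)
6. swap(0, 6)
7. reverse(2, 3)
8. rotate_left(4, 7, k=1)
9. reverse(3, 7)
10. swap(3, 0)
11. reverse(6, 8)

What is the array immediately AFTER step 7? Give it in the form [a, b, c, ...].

After 1 (rotate_left(4, 8, k=1)): [7, 8, 5, 3, 6, 4, 1, 0, 2]
After 2 (swap(3, 1)): [7, 3, 5, 8, 6, 4, 1, 0, 2]
After 3 (swap(1, 5)): [7, 4, 5, 8, 6, 3, 1, 0, 2]
After 4 (swap(4, 5)): [7, 4, 5, 8, 3, 6, 1, 0, 2]
After 5 (swap(5, 1)): [7, 6, 5, 8, 3, 4, 1, 0, 2]
After 6 (swap(0, 6)): [1, 6, 5, 8, 3, 4, 7, 0, 2]
After 7 (reverse(2, 3)): [1, 6, 8, 5, 3, 4, 7, 0, 2]

Answer: [1, 6, 8, 5, 3, 4, 7, 0, 2]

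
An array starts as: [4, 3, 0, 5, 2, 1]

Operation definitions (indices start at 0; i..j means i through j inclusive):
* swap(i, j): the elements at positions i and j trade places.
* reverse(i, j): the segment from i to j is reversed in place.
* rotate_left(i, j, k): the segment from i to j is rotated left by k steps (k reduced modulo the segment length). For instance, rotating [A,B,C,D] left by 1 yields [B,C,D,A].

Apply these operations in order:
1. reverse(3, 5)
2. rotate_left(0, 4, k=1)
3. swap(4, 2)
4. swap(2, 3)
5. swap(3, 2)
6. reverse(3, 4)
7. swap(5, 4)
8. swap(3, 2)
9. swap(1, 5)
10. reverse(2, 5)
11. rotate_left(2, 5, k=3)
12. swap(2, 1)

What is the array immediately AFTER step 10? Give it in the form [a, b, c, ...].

After 1 (reverse(3, 5)): [4, 3, 0, 1, 2, 5]
After 2 (rotate_left(0, 4, k=1)): [3, 0, 1, 2, 4, 5]
After 3 (swap(4, 2)): [3, 0, 4, 2, 1, 5]
After 4 (swap(2, 3)): [3, 0, 2, 4, 1, 5]
After 5 (swap(3, 2)): [3, 0, 4, 2, 1, 5]
After 6 (reverse(3, 4)): [3, 0, 4, 1, 2, 5]
After 7 (swap(5, 4)): [3, 0, 4, 1, 5, 2]
After 8 (swap(3, 2)): [3, 0, 1, 4, 5, 2]
After 9 (swap(1, 5)): [3, 2, 1, 4, 5, 0]
After 10 (reverse(2, 5)): [3, 2, 0, 5, 4, 1]

Answer: [3, 2, 0, 5, 4, 1]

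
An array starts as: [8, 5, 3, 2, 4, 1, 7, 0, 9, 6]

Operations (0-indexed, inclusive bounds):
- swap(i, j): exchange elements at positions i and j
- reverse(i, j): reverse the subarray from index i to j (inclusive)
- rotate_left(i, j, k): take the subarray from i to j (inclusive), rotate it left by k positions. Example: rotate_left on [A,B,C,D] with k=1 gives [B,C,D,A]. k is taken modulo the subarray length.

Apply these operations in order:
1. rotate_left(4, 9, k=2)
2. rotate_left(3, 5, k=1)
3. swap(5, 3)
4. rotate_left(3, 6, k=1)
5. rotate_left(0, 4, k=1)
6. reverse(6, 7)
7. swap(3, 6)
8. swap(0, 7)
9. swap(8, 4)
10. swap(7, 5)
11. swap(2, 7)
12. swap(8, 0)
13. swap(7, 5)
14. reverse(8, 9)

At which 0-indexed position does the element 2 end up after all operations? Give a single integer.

After 1 (rotate_left(4, 9, k=2)): [8, 5, 3, 2, 7, 0, 9, 6, 4, 1]
After 2 (rotate_left(3, 5, k=1)): [8, 5, 3, 7, 0, 2, 9, 6, 4, 1]
After 3 (swap(5, 3)): [8, 5, 3, 2, 0, 7, 9, 6, 4, 1]
After 4 (rotate_left(3, 6, k=1)): [8, 5, 3, 0, 7, 9, 2, 6, 4, 1]
After 5 (rotate_left(0, 4, k=1)): [5, 3, 0, 7, 8, 9, 2, 6, 4, 1]
After 6 (reverse(6, 7)): [5, 3, 0, 7, 8, 9, 6, 2, 4, 1]
After 7 (swap(3, 6)): [5, 3, 0, 6, 8, 9, 7, 2, 4, 1]
After 8 (swap(0, 7)): [2, 3, 0, 6, 8, 9, 7, 5, 4, 1]
After 9 (swap(8, 4)): [2, 3, 0, 6, 4, 9, 7, 5, 8, 1]
After 10 (swap(7, 5)): [2, 3, 0, 6, 4, 5, 7, 9, 8, 1]
After 11 (swap(2, 7)): [2, 3, 9, 6, 4, 5, 7, 0, 8, 1]
After 12 (swap(8, 0)): [8, 3, 9, 6, 4, 5, 7, 0, 2, 1]
After 13 (swap(7, 5)): [8, 3, 9, 6, 4, 0, 7, 5, 2, 1]
After 14 (reverse(8, 9)): [8, 3, 9, 6, 4, 0, 7, 5, 1, 2]

Answer: 9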